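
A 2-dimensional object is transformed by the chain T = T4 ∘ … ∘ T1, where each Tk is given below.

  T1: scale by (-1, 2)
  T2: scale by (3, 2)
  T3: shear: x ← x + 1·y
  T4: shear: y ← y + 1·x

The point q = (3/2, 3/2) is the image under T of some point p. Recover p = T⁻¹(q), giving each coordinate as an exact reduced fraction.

p = (-1/2, 0)

T1 = [-1 0 0; 0 2 0; 0 0 1]
T2·T1 = [-3 0 0; 0 4 0; 0 0 1]
T3·…·T1 = [-3 4 0; 0 4 0; 0 0 1]
T4·…·T1 = [-3 4 0; -3 8 0; 0 0 1]
det M = -12; M⁻¹ = [-2/3 1/3 0; -1/4 1/4 0; 0 0 1]
M⁻¹ · (3/2, 3/2)ᵀ = (-1/2, 0)ᵀ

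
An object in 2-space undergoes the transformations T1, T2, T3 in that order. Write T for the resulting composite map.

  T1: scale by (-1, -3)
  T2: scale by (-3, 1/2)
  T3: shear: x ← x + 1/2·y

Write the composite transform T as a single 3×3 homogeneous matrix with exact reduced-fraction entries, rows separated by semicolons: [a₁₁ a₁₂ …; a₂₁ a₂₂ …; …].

T = [3 -3/4 0; 0 -3/2 0; 0 0 1]

T1 = [-1 0 0; 0 -3 0; 0 0 1]
T2·T1 = [3 0 0; 0 -3/2 0; 0 0 1]
T3·…·T1 = [3 -3/4 0; 0 -3/2 0; 0 0 1]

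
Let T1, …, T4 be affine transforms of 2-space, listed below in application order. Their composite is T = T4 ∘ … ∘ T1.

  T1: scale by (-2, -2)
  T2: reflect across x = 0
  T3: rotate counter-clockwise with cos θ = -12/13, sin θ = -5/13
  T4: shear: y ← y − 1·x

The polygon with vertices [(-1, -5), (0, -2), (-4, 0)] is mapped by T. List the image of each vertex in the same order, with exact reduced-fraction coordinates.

T1 scale by (-2, -2): (-1, -5) → (2, 10); (0, -2) → (0, 4); (-4, 0) → (8, 0)
T2 reflect across x = 0: (2, 10) → (-2, 10); (0, 4) → (0, 4); (8, 0) → (-8, 0)
T3 rotate counter-clockwise with cos θ = -12/13, sin θ = -5/13: (-2, 10) → (74/13, -110/13); (0, 4) → (20/13, -48/13); (-8, 0) → (96/13, 40/13)
T4 shear: y ← y − 1·x: (74/13, -110/13) → (74/13, -184/13); (20/13, -48/13) → (20/13, -68/13); (96/13, 40/13) → (96/13, -56/13)

image vertices: (74/13, -184/13), (20/13, -68/13), (96/13, -56/13)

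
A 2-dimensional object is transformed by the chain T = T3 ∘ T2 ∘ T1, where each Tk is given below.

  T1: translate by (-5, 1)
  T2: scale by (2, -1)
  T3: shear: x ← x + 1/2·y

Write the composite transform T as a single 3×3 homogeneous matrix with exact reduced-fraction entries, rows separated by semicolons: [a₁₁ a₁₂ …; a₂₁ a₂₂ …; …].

T1 = [1 0 -5; 0 1 1; 0 0 1]
T2·T1 = [2 0 -10; 0 -1 -1; 0 0 1]
T3·…·T1 = [2 -1/2 -21/2; 0 -1 -1; 0 0 1]

T = [2 -1/2 -21/2; 0 -1 -1; 0 0 1]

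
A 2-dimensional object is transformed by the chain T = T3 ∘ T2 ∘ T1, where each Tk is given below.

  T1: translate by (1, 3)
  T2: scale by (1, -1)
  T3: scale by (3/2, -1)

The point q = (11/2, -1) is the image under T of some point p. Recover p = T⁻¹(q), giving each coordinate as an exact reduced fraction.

T1 = [1 0 1; 0 1 3; 0 0 1]
T2·T1 = [1 0 1; 0 -1 -3; 0 0 1]
T3·…·T1 = [3/2 0 3/2; 0 1 3; 0 0 1]
det M = 3/2; M⁻¹ = [2/3 0 -1; 0 1 -3; 0 0 1]
M⁻¹ · (11/2, -1)ᵀ = (8/3, -4)ᵀ

p = (8/3, -4)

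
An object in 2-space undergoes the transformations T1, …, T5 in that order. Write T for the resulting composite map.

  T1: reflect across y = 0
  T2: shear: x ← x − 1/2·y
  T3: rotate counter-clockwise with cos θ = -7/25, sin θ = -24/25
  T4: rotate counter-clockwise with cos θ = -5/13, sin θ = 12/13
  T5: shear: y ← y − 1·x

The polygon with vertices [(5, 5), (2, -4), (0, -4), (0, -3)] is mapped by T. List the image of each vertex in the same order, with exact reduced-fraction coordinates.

image vertices: (1041/130, -1579/130), (-144/325, 1436/325), (-158/65, 402/65), (-237/130, 603/130)

T1 reflect across y = 0: (5, 5) → (5, -5); (2, -4) → (2, 4); (0, -4) → (0, 4); (0, -3) → (0, 3)
T2 shear: x ← x − 1/2·y: (5, -5) → (15/2, -5); (2, 4) → (0, 4); (0, 4) → (-2, 4); (0, 3) → (-3/2, 3)
T3 rotate counter-clockwise with cos θ = -7/25, sin θ = -24/25: (15/2, -5) → (-69/10, -29/5); (0, 4) → (96/25, -28/25); (-2, 4) → (22/5, 4/5); (-3/2, 3) → (33/10, 3/5)
T4 rotate counter-clockwise with cos θ = -5/13, sin θ = 12/13: (-69/10, -29/5) → (1041/130, -269/65); (96/25, -28/25) → (-144/325, 1292/325); (22/5, 4/5) → (-158/65, 244/65); (33/10, 3/5) → (-237/130, 183/65)
T5 shear: y ← y − 1·x: (1041/130, -269/65) → (1041/130, -1579/130); (-144/325, 1292/325) → (-144/325, 1436/325); (-158/65, 244/65) → (-158/65, 402/65); (-237/130, 183/65) → (-237/130, 603/130)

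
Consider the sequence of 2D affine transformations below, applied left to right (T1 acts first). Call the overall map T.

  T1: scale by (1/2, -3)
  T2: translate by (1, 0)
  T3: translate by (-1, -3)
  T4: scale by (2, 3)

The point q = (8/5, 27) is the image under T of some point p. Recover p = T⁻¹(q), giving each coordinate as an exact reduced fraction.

p = (8/5, -4)

T1 = [1/2 0 0; 0 -3 0; 0 0 1]
T2·T1 = [1/2 0 1; 0 -3 0; 0 0 1]
T3·…·T1 = [1/2 0 0; 0 -3 -3; 0 0 1]
T4·…·T1 = [1 0 0; 0 -9 -9; 0 0 1]
det M = -9; M⁻¹ = [1 0 0; 0 -1/9 -1; 0 0 1]
M⁻¹ · (8/5, 27)ᵀ = (8/5, -4)ᵀ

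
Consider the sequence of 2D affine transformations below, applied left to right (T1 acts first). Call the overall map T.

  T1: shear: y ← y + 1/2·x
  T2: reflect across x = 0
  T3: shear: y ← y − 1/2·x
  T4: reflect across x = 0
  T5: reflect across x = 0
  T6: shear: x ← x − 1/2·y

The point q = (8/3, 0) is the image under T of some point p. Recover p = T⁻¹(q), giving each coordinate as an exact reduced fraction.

T1 = [1 0 0; 1/2 1 0; 0 0 1]
T2·T1 = [-1 0 0; 1/2 1 0; 0 0 1]
T3·…·T1 = [-1 0 0; 1 1 0; 0 0 1]
T4·…·T1 = [1 0 0; 1 1 0; 0 0 1]
T5·…·T1 = [-1 0 0; 1 1 0; 0 0 1]
T6·…·T1 = [-3/2 -1/2 0; 1 1 0; 0 0 1]
det M = -1; M⁻¹ = [-1 -1/2 0; 1 3/2 0; 0 0 1]
M⁻¹ · (8/3, 0)ᵀ = (-8/3, 8/3)ᵀ

p = (-8/3, 8/3)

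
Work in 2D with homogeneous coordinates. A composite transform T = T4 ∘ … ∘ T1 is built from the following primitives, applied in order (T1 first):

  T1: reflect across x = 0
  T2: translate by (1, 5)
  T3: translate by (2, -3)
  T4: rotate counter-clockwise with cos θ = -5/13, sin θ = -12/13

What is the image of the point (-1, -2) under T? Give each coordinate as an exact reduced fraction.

T(p) = (-20/13, -48/13)

T1 reflect across x = 0: (-1, -2) → (1, -2)
T2 translate by (1, 5): (1, -2) → (2, 3)
T3 translate by (2, -3): (2, 3) → (4, 0)
T4 rotate counter-clockwise with cos θ = -5/13, sin θ = -12/13: (4, 0) → (-20/13, -48/13)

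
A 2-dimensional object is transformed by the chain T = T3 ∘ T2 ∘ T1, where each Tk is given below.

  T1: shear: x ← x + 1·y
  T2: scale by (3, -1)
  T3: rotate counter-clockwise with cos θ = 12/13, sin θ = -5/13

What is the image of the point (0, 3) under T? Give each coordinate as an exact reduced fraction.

T(p) = (93/13, -81/13)

T1 shear: x ← x + 1·y: (0, 3) → (3, 3)
T2 scale by (3, -1): (3, 3) → (9, -3)
T3 rotate counter-clockwise with cos θ = 12/13, sin θ = -5/13: (9, -3) → (93/13, -81/13)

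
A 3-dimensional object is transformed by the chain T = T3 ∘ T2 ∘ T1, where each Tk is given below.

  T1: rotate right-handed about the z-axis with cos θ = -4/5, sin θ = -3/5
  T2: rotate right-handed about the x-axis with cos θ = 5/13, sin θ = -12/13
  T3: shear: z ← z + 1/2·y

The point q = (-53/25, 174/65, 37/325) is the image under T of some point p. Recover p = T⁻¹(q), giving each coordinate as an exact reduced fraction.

T1 = [-4/5 3/5 0 0; -3/5 -4/5 0 0; 0 0 1 0; 0 0 0 1]
T2·T1 = [-4/5 3/5 0 0; -3/13 -4/13 12/13 0; 36/65 48/65 5/13 0; 0 0 0 1]
T3·…·T1 = [-4/5 3/5 0 0; -3/13 -4/13 12/13 0; 57/130 38/65 11/13 0; 0 0 0 1]
det M = 1; M⁻¹ = [-4/5 -33/65 36/65 0; 3/5 -44/65 48/65 0; 0 19/26 5/13 0; 0 0 0 1]
M⁻¹ · (-53/25, 174/65, 37/325)ᵀ = (2/5, -3, 2)ᵀ

p = (2/5, -3, 2)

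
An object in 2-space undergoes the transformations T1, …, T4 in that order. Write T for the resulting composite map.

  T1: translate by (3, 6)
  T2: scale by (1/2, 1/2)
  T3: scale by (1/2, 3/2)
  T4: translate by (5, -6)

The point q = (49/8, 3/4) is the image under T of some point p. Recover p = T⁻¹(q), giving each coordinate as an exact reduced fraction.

p = (3/2, 3)

T1 = [1 0 3; 0 1 6; 0 0 1]
T2·T1 = [1/2 0 3/2; 0 1/2 3; 0 0 1]
T3·…·T1 = [1/4 0 3/4; 0 3/4 9/2; 0 0 1]
T4·…·T1 = [1/4 0 23/4; 0 3/4 -3/2; 0 0 1]
det M = 3/16; M⁻¹ = [4 0 -23; 0 4/3 2; 0 0 1]
M⁻¹ · (49/8, 3/4)ᵀ = (3/2, 3)ᵀ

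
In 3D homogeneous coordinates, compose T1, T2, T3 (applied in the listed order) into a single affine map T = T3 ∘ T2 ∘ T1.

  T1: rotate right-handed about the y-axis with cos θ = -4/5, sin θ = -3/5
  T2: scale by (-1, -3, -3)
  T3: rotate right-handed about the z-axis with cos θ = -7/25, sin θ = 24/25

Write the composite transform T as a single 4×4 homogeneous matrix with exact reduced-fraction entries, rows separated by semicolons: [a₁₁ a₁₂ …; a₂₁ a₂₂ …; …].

T = [-28/125 72/25 -21/125 0; 96/125 21/25 72/125 0; -9/5 0 12/5 0; 0 0 0 1]

T1 = [-4/5 0 -3/5 0; 0 1 0 0; 3/5 0 -4/5 0; 0 0 0 1]
T2·T1 = [4/5 0 3/5 0; 0 -3 0 0; -9/5 0 12/5 0; 0 0 0 1]
T3·…·T1 = [-28/125 72/25 -21/125 0; 96/125 21/25 72/125 0; -9/5 0 12/5 0; 0 0 0 1]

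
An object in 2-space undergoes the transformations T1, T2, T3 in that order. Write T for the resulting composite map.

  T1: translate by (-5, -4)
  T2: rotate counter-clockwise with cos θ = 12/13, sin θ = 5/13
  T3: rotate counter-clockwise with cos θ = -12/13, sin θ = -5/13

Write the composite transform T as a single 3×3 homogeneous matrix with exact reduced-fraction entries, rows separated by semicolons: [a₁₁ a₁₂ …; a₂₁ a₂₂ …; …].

T = [-119/169 120/169 115/169; -120/169 -119/169 1076/169; 0 0 1]

T1 = [1 0 -5; 0 1 -4; 0 0 1]
T2·T1 = [12/13 -5/13 -40/13; 5/13 12/13 -73/13; 0 0 1]
T3·…·T1 = [-119/169 120/169 115/169; -120/169 -119/169 1076/169; 0 0 1]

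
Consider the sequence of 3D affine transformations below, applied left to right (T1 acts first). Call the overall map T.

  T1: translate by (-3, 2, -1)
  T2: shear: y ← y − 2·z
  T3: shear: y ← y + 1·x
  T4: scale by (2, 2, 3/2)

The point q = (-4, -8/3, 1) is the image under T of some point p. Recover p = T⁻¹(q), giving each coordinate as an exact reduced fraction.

p = (1, 0, 5/3)

T1 = [1 0 0 -3; 0 1 0 2; 0 0 1 -1; 0 0 0 1]
T2·T1 = [1 0 0 -3; 0 1 -2 4; 0 0 1 -1; 0 0 0 1]
T3·…·T1 = [1 0 0 -3; 1 1 -2 1; 0 0 1 -1; 0 0 0 1]
T4·…·T1 = [2 0 0 -6; 2 2 -4 2; 0 0 3/2 -3/2; 0 0 0 1]
det M = 6; M⁻¹ = [1/2 0 0 3; -1/2 1/2 4/3 -2; 0 0 2/3 1; 0 0 0 1]
M⁻¹ · (-4, -8/3, 1)ᵀ = (1, 0, 5/3)ᵀ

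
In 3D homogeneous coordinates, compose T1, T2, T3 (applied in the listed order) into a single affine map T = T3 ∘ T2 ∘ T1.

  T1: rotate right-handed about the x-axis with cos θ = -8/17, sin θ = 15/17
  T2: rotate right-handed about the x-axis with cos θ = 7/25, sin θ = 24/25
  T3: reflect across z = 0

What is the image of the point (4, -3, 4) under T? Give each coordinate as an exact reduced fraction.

T(p) = (4, 1596/425, 1403/425)

T1 rotate right-handed about the x-axis with cos θ = -8/17, sin θ = 15/17: (4, -3, 4) → (4, -36/17, -77/17)
T2 rotate right-handed about the x-axis with cos θ = 7/25, sin θ = 24/25: (4, -36/17, -77/17) → (4, 1596/425, -1403/425)
T3 reflect across z = 0: (4, 1596/425, -1403/425) → (4, 1596/425, 1403/425)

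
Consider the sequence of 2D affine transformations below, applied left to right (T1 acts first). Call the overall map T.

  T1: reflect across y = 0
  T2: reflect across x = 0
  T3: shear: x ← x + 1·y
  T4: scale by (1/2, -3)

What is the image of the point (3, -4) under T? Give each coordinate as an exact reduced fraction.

T(p) = (1/2, -12)

T1 reflect across y = 0: (3, -4) → (3, 4)
T2 reflect across x = 0: (3, 4) → (-3, 4)
T3 shear: x ← x + 1·y: (-3, 4) → (1, 4)
T4 scale by (1/2, -3): (1, 4) → (1/2, -12)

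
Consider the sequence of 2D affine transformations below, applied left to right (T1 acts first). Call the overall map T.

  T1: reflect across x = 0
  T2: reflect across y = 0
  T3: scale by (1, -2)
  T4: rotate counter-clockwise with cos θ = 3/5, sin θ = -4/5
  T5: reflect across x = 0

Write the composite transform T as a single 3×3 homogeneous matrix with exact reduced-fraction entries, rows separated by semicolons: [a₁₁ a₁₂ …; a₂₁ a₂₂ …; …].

T1 = [-1 0 0; 0 1 0; 0 0 1]
T2·T1 = [-1 0 0; 0 -1 0; 0 0 1]
T3·…·T1 = [-1 0 0; 0 2 0; 0 0 1]
T4·…·T1 = [-3/5 8/5 0; 4/5 6/5 0; 0 0 1]
T5·…·T1 = [3/5 -8/5 0; 4/5 6/5 0; 0 0 1]

T = [3/5 -8/5 0; 4/5 6/5 0; 0 0 1]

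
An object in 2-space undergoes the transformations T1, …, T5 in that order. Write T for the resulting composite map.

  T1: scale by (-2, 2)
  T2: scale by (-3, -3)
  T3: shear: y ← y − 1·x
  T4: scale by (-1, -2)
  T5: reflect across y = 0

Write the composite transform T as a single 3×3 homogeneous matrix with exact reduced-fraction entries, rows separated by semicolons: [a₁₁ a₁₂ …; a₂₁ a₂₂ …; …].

T1 = [-2 0 0; 0 2 0; 0 0 1]
T2·T1 = [6 0 0; 0 -6 0; 0 0 1]
T3·…·T1 = [6 0 0; -6 -6 0; 0 0 1]
T4·…·T1 = [-6 0 0; 12 12 0; 0 0 1]
T5·…·T1 = [-6 0 0; -12 -12 0; 0 0 1]

T = [-6 0 0; -12 -12 0; 0 0 1]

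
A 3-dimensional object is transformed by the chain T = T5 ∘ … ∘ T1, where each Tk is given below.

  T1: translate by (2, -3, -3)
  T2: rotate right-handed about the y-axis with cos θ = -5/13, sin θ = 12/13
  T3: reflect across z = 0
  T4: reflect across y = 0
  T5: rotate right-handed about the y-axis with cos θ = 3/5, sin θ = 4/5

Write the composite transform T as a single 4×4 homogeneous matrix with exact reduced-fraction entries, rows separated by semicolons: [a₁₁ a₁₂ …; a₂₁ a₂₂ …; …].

T = [33/65 0 56/65 -102/65; 0 -1 0 3; 56/65 0 -33/65 211/65; 0 0 0 1]

T1 = [1 0 0 2; 0 1 0 -3; 0 0 1 -3; 0 0 0 1]
T2·T1 = [-5/13 0 12/13 -46/13; 0 1 0 -3; -12/13 0 -5/13 -9/13; 0 0 0 1]
T3·…·T1 = [-5/13 0 12/13 -46/13; 0 1 0 -3; 12/13 0 5/13 9/13; 0 0 0 1]
T4·…·T1 = [-5/13 0 12/13 -46/13; 0 -1 0 3; 12/13 0 5/13 9/13; 0 0 0 1]
T5·…·T1 = [33/65 0 56/65 -102/65; 0 -1 0 3; 56/65 0 -33/65 211/65; 0 0 0 1]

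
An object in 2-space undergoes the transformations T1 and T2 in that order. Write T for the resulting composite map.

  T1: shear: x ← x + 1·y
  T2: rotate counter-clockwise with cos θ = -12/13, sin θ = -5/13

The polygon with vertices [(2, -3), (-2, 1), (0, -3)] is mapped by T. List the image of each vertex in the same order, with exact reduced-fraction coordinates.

T1 shear: x ← x + 1·y: (2, -3) → (-1, -3); (-2, 1) → (-1, 1); (0, -3) → (-3, -3)
T2 rotate counter-clockwise with cos θ = -12/13, sin θ = -5/13: (-1, -3) → (-3/13, 41/13); (-1, 1) → (17/13, -7/13); (-3, -3) → (21/13, 51/13)

image vertices: (-3/13, 41/13), (17/13, -7/13), (21/13, 51/13)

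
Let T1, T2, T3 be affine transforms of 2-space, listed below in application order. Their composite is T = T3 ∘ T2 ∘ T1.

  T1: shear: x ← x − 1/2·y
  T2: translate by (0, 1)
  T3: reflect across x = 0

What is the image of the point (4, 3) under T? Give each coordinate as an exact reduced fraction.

T(p) = (-5/2, 4)

T1 shear: x ← x − 1/2·y: (4, 3) → (5/2, 3)
T2 translate by (0, 1): (5/2, 3) → (5/2, 4)
T3 reflect across x = 0: (5/2, 4) → (-5/2, 4)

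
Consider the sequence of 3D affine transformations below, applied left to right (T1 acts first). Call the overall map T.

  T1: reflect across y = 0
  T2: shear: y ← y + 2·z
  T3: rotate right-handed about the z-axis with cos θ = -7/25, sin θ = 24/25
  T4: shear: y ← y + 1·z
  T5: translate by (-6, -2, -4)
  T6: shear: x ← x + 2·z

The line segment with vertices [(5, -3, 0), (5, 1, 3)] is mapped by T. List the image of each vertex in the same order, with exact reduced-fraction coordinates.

image vertices: (-457/25, 49/25, -4), (-71/5, 22/5, -1)

T1 reflect across y = 0: (5, -3, 0) → (5, 3, 0); (5, 1, 3) → (5, -1, 3)
T2 shear: y ← y + 2·z: (5, 3, 0) → (5, 3, 0); (5, -1, 3) → (5, 5, 3)
T3 rotate right-handed about the z-axis with cos θ = -7/25, sin θ = 24/25: (5, 3, 0) → (-107/25, 99/25, 0); (5, 5, 3) → (-31/5, 17/5, 3)
T4 shear: y ← y + 1·z: (-107/25, 99/25, 0) → (-107/25, 99/25, 0); (-31/5, 17/5, 3) → (-31/5, 32/5, 3)
T5 translate by (-6, -2, -4): (-107/25, 99/25, 0) → (-257/25, 49/25, -4); (-31/5, 32/5, 3) → (-61/5, 22/5, -1)
T6 shear: x ← x + 2·z: (-257/25, 49/25, -4) → (-457/25, 49/25, -4); (-61/5, 22/5, -1) → (-71/5, 22/5, -1)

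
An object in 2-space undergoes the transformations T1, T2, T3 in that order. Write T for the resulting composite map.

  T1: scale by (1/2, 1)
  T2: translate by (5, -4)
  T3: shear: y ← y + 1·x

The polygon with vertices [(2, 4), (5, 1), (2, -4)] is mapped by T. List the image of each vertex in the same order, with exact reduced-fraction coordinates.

T1 scale by (1/2, 1): (2, 4) → (1, 4); (5, 1) → (5/2, 1); (2, -4) → (1, -4)
T2 translate by (5, -4): (1, 4) → (6, 0); (5/2, 1) → (15/2, -3); (1, -4) → (6, -8)
T3 shear: y ← y + 1·x: (6, 0) → (6, 6); (15/2, -3) → (15/2, 9/2); (6, -8) → (6, -2)

image vertices: (6, 6), (15/2, 9/2), (6, -2)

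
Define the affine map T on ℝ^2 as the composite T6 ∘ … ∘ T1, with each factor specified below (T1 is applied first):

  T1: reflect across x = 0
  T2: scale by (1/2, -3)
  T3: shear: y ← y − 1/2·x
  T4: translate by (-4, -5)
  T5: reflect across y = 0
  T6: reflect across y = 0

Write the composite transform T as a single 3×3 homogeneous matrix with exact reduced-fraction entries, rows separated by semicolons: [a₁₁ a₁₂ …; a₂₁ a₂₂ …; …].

T1 = [-1 0 0; 0 1 0; 0 0 1]
T2·T1 = [-1/2 0 0; 0 -3 0; 0 0 1]
T3·…·T1 = [-1/2 0 0; 1/4 -3 0; 0 0 1]
T4·…·T1 = [-1/2 0 -4; 1/4 -3 -5; 0 0 1]
T5·…·T1 = [-1/2 0 -4; -1/4 3 5; 0 0 1]
T6·…·T1 = [-1/2 0 -4; 1/4 -3 -5; 0 0 1]

T = [-1/2 0 -4; 1/4 -3 -5; 0 0 1]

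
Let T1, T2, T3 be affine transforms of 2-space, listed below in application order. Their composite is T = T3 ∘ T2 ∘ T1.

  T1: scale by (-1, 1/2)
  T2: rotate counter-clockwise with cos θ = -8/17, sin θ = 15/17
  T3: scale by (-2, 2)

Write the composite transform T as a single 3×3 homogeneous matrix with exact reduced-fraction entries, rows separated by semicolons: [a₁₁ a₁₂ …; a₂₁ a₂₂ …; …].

T1 = [-1 0 0; 0 1/2 0; 0 0 1]
T2·T1 = [8/17 -15/34 0; -15/17 -4/17 0; 0 0 1]
T3·…·T1 = [-16/17 15/17 0; -30/17 -8/17 0; 0 0 1]

T = [-16/17 15/17 0; -30/17 -8/17 0; 0 0 1]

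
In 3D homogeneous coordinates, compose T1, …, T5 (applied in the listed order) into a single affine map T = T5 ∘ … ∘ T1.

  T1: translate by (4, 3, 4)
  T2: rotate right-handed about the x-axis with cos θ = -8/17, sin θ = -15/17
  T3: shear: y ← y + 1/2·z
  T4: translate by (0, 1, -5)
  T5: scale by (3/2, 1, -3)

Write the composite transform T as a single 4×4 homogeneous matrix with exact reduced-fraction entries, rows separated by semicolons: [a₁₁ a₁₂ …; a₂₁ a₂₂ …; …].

T = [3/2 0 0 6; 0 -31/34 11/17 29/34; 0 45/17 24/17 486/17; 0 0 0 1]

T1 = [1 0 0 4; 0 1 0 3; 0 0 1 4; 0 0 0 1]
T2·T1 = [1 0 0 4; 0 -8/17 15/17 36/17; 0 -15/17 -8/17 -77/17; 0 0 0 1]
T3·…·T1 = [1 0 0 4; 0 -31/34 11/17 -5/34; 0 -15/17 -8/17 -77/17; 0 0 0 1]
T4·…·T1 = [1 0 0 4; 0 -31/34 11/17 29/34; 0 -15/17 -8/17 -162/17; 0 0 0 1]
T5·…·T1 = [3/2 0 0 6; 0 -31/34 11/17 29/34; 0 45/17 24/17 486/17; 0 0 0 1]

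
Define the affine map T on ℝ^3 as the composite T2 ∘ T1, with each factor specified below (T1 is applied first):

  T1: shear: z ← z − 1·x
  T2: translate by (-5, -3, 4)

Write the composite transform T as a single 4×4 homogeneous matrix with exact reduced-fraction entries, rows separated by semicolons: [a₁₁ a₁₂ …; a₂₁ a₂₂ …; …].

T = [1 0 0 -5; 0 1 0 -3; -1 0 1 4; 0 0 0 1]

T1 = [1 0 0 0; 0 1 0 0; -1 0 1 0; 0 0 0 1]
T2·T1 = [1 0 0 -5; 0 1 0 -3; -1 0 1 4; 0 0 0 1]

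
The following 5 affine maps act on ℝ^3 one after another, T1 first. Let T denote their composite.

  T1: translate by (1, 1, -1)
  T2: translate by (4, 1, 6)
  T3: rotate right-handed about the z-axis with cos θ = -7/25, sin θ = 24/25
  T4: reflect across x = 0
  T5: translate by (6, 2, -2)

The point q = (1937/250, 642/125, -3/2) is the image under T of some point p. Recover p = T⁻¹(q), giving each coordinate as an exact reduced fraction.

p = (-3/2, -6/5, -9/2)

T1 = [1 0 0 1; 0 1 0 1; 0 0 1 -1; 0 0 0 1]
T2·T1 = [1 0 0 5; 0 1 0 2; 0 0 1 5; 0 0 0 1]
T3·…·T1 = [-7/25 -24/25 0 -83/25; 24/25 -7/25 0 106/25; 0 0 1 5; 0 0 0 1]
T4·…·T1 = [7/25 24/25 0 83/25; 24/25 -7/25 0 106/25; 0 0 1 5; 0 0 0 1]
T5·…·T1 = [7/25 24/25 0 233/25; 24/25 -7/25 0 156/25; 0 0 1 3; 0 0 0 1]
det M = -1; M⁻¹ = [7/25 24/25 0 -43/5; 24/25 -7/25 0 -36/5; 0 0 1 -3; 0 0 0 1]
M⁻¹ · (1937/250, 642/125, -3/2)ᵀ = (-3/2, -6/5, -9/2)ᵀ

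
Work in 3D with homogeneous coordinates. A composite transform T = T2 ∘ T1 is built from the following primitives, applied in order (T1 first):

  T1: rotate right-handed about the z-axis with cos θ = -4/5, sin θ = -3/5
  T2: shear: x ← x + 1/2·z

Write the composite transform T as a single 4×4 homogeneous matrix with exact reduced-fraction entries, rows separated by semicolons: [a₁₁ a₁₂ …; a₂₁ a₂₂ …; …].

T1 = [-4/5 3/5 0 0; -3/5 -4/5 0 0; 0 0 1 0; 0 0 0 1]
T2·T1 = [-4/5 3/5 1/2 0; -3/5 -4/5 0 0; 0 0 1 0; 0 0 0 1]

T = [-4/5 3/5 1/2 0; -3/5 -4/5 0 0; 0 0 1 0; 0 0 0 1]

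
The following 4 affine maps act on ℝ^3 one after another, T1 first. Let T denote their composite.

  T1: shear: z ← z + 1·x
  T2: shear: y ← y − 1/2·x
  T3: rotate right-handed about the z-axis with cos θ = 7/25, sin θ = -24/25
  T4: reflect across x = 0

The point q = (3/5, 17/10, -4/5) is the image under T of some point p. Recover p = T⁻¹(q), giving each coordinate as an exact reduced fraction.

p = (-9/5, -1, 1)

T1 = [1 0 0 0; 0 1 0 0; 1 0 1 0; 0 0 0 1]
T2·T1 = [1 0 0 0; -1/2 1 0 0; 1 0 1 0; 0 0 0 1]
T3·…·T1 = [-1/5 24/25 0 0; -11/10 7/25 0 0; 1 0 1 0; 0 0 0 1]
T4·…·T1 = [1/5 -24/25 0 0; -11/10 7/25 0 0; 1 0 1 0; 0 0 0 1]
det M = -1; M⁻¹ = [-7/25 -24/25 0 0; -11/10 -1/5 0 0; 7/25 24/25 1 0; 0 0 0 1]
M⁻¹ · (3/5, 17/10, -4/5)ᵀ = (-9/5, -1, 1)ᵀ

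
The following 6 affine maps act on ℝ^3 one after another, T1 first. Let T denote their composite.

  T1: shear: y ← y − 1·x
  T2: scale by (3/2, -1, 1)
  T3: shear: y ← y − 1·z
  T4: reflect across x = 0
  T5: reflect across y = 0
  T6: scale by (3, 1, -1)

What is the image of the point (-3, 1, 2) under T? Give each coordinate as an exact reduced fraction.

T(p) = (27/2, 6, -2)

T1 shear: y ← y − 1·x: (-3, 1, 2) → (-3, 4, 2)
T2 scale by (3/2, -1, 1): (-3, 4, 2) → (-9/2, -4, 2)
T3 shear: y ← y − 1·z: (-9/2, -4, 2) → (-9/2, -6, 2)
T4 reflect across x = 0: (-9/2, -6, 2) → (9/2, -6, 2)
T5 reflect across y = 0: (9/2, -6, 2) → (9/2, 6, 2)
T6 scale by (3, 1, -1): (9/2, 6, 2) → (27/2, 6, -2)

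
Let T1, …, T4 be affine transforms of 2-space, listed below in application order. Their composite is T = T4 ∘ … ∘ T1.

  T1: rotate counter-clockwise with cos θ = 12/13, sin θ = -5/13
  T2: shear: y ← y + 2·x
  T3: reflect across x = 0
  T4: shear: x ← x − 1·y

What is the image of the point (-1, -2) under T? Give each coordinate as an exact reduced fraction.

T(p) = (85/13, -63/13)

T1 rotate counter-clockwise with cos θ = 12/13, sin θ = -5/13: (-1, -2) → (-22/13, -19/13)
T2 shear: y ← y + 2·x: (-22/13, -19/13) → (-22/13, -63/13)
T3 reflect across x = 0: (-22/13, -63/13) → (22/13, -63/13)
T4 shear: x ← x − 1·y: (22/13, -63/13) → (85/13, -63/13)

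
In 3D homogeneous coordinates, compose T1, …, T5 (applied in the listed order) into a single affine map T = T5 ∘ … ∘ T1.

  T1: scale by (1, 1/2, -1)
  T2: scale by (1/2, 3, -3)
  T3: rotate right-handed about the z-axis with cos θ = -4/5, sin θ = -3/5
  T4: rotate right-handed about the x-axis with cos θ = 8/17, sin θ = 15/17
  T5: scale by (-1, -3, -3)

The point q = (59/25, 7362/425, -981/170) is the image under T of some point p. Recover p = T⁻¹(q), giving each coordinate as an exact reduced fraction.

p = (5, -2/5, 2)

T1 = [1 0 0 0; 0 1/2 0 0; 0 0 -1 0; 0 0 0 1]
T2·T1 = [1/2 0 0 0; 0 3/2 0 0; 0 0 3 0; 0 0 0 1]
T3·…·T1 = [-2/5 9/10 0 0; -3/10 -6/5 0 0; 0 0 3 0; 0 0 0 1]
T4·…·T1 = [-2/5 9/10 0 0; -12/85 -48/85 -45/17 0; -9/34 -18/17 24/17 0; 0 0 0 1]
T5·…·T1 = [2/5 -9/10 0 0; 36/85 144/85 135/17 0; 27/34 54/17 -72/17 0; 0 0 0 1]
det M = -81/4; M⁻¹ = [8/5 16/85 6/17 0; -2/5 64/765 8/51 0; 0 5/51 -8/153 0; 0 0 0 1]
M⁻¹ · (59/25, 7362/425, -981/170)ᵀ = (5, -2/5, 2)ᵀ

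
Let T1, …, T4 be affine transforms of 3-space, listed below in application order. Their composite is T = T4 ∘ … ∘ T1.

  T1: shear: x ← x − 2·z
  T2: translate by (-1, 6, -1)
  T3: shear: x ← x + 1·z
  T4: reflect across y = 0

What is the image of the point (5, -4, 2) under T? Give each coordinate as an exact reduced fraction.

T1 shear: x ← x − 2·z: (5, -4, 2) → (1, -4, 2)
T2 translate by (-1, 6, -1): (1, -4, 2) → (0, 2, 1)
T3 shear: x ← x + 1·z: (0, 2, 1) → (1, 2, 1)
T4 reflect across y = 0: (1, 2, 1) → (1, -2, 1)

T(p) = (1, -2, 1)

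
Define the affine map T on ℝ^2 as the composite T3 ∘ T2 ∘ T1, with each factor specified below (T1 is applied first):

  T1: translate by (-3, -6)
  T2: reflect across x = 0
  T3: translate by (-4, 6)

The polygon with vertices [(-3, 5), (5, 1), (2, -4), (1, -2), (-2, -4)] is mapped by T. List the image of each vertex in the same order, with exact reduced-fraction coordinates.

T1 translate by (-3, -6): (-3, 5) → (-6, -1); (5, 1) → (2, -5); (2, -4) → (-1, -10); (1, -2) → (-2, -8); (-2, -4) → (-5, -10)
T2 reflect across x = 0: (-6, -1) → (6, -1); (2, -5) → (-2, -5); (-1, -10) → (1, -10); (-2, -8) → (2, -8); (-5, -10) → (5, -10)
T3 translate by (-4, 6): (6, -1) → (2, 5); (-2, -5) → (-6, 1); (1, -10) → (-3, -4); (2, -8) → (-2, -2); (5, -10) → (1, -4)

image vertices: (2, 5), (-6, 1), (-3, -4), (-2, -2), (1, -4)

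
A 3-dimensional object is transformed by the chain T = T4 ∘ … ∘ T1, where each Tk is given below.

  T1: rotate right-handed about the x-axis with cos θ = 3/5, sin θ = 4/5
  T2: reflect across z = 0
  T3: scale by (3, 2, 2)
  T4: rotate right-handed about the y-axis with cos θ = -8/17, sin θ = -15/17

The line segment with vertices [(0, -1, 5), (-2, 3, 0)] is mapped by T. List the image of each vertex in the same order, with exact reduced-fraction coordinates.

T1 rotate right-handed about the x-axis with cos θ = 3/5, sin θ = 4/5: (0, -1, 5) → (0, -23/5, 11/5); (-2, 3, 0) → (-2, 9/5, 12/5)
T2 reflect across z = 0: (0, -23/5, 11/5) → (0, -23/5, -11/5); (-2, 9/5, 12/5) → (-2, 9/5, -12/5)
T3 scale by (3, 2, 2): (0, -23/5, -11/5) → (0, -46/5, -22/5); (-2, 9/5, -12/5) → (-6, 18/5, -24/5)
T4 rotate right-handed about the y-axis with cos θ = -8/17, sin θ = -15/17: (0, -46/5, -22/5) → (66/17, -46/5, 176/85); (-6, 18/5, -24/5) → (120/17, 18/5, -258/85)

image vertices: (66/17, -46/5, 176/85), (120/17, 18/5, -258/85)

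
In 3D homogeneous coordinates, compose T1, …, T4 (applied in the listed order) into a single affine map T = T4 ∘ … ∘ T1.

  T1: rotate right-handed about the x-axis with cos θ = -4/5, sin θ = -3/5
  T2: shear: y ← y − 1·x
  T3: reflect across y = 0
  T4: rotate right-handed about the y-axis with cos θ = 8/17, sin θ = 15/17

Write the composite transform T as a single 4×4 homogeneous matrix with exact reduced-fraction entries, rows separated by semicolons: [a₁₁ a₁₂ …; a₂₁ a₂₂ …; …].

T = [8/17 -9/17 -12/17 0; 1 4/5 -3/5 0; -15/17 -24/85 -32/85 0; 0 0 0 1]

T1 = [1 0 0 0; 0 -4/5 3/5 0; 0 -3/5 -4/5 0; 0 0 0 1]
T2·T1 = [1 0 0 0; -1 -4/5 3/5 0; 0 -3/5 -4/5 0; 0 0 0 1]
T3·…·T1 = [1 0 0 0; 1 4/5 -3/5 0; 0 -3/5 -4/5 0; 0 0 0 1]
T4·…·T1 = [8/17 -9/17 -12/17 0; 1 4/5 -3/5 0; -15/17 -24/85 -32/85 0; 0 0 0 1]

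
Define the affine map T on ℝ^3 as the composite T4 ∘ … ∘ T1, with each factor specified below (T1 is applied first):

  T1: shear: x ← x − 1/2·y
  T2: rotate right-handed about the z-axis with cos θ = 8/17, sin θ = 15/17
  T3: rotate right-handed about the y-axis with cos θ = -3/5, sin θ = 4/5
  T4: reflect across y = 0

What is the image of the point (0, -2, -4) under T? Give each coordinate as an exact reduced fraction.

T(p) = (-386/85, 1/17, 52/85)

T1 shear: x ← x − 1/2·y: (0, -2, -4) → (1, -2, -4)
T2 rotate right-handed about the z-axis with cos θ = 8/17, sin θ = 15/17: (1, -2, -4) → (38/17, -1/17, -4)
T3 rotate right-handed about the y-axis with cos θ = -3/5, sin θ = 4/5: (38/17, -1/17, -4) → (-386/85, -1/17, 52/85)
T4 reflect across y = 0: (-386/85, -1/17, 52/85) → (-386/85, 1/17, 52/85)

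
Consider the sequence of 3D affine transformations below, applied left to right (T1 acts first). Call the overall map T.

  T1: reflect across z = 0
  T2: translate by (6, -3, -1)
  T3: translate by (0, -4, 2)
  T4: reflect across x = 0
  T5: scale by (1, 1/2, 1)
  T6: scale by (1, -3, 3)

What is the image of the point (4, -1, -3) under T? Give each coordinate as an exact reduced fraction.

T1 reflect across z = 0: (4, -1, -3) → (4, -1, 3)
T2 translate by (6, -3, -1): (4, -1, 3) → (10, -4, 2)
T3 translate by (0, -4, 2): (10, -4, 2) → (10, -8, 4)
T4 reflect across x = 0: (10, -8, 4) → (-10, -8, 4)
T5 scale by (1, 1/2, 1): (-10, -8, 4) → (-10, -4, 4)
T6 scale by (1, -3, 3): (-10, -4, 4) → (-10, 12, 12)

T(p) = (-10, 12, 12)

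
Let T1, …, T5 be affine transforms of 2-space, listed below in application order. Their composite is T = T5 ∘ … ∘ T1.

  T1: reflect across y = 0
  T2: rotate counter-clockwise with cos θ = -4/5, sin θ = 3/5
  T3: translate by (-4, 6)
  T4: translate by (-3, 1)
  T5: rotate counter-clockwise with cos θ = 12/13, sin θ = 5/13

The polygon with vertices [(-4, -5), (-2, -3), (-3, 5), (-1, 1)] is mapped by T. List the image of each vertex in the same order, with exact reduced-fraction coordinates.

image vertices: (-423/65, -134/65), (-517/65, 24/65), (-326/65, 512/65), (-516/65, 292/65)

T1 reflect across y = 0: (-4, -5) → (-4, 5); (-2, -3) → (-2, 3); (-3, 5) → (-3, -5); (-1, 1) → (-1, -1)
T2 rotate counter-clockwise with cos θ = -4/5, sin θ = 3/5: (-4, 5) → (1/5, -32/5); (-2, 3) → (-1/5, -18/5); (-3, -5) → (27/5, 11/5); (-1, -1) → (7/5, 1/5)
T3 translate by (-4, 6): (1/5, -32/5) → (-19/5, -2/5); (-1/5, -18/5) → (-21/5, 12/5); (27/5, 11/5) → (7/5, 41/5); (7/5, 1/5) → (-13/5, 31/5)
T4 translate by (-3, 1): (-19/5, -2/5) → (-34/5, 3/5); (-21/5, 12/5) → (-36/5, 17/5); (7/5, 41/5) → (-8/5, 46/5); (-13/5, 31/5) → (-28/5, 36/5)
T5 rotate counter-clockwise with cos θ = 12/13, sin θ = 5/13: (-34/5, 3/5) → (-423/65, -134/65); (-36/5, 17/5) → (-517/65, 24/65); (-8/5, 46/5) → (-326/65, 512/65); (-28/5, 36/5) → (-516/65, 292/65)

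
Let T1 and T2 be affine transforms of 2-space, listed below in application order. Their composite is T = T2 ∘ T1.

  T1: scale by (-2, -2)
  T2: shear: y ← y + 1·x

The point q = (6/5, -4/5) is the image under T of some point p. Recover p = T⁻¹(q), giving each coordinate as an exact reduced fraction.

p = (-3/5, 1)

T1 = [-2 0 0; 0 -2 0; 0 0 1]
T2·T1 = [-2 0 0; -2 -2 0; 0 0 1]
det M = 4; M⁻¹ = [-1/2 0 0; 1/2 -1/2 0; 0 0 1]
M⁻¹ · (6/5, -4/5)ᵀ = (-3/5, 1)ᵀ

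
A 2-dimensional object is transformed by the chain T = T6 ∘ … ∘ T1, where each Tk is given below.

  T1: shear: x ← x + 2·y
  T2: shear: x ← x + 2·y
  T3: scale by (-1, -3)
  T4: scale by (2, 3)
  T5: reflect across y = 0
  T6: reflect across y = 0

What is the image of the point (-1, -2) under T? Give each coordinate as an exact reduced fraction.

T1 shear: x ← x + 2·y: (-1, -2) → (-5, -2)
T2 shear: x ← x + 2·y: (-5, -2) → (-9, -2)
T3 scale by (-1, -3): (-9, -2) → (9, 6)
T4 scale by (2, 3): (9, 6) → (18, 18)
T5 reflect across y = 0: (18, 18) → (18, -18)
T6 reflect across y = 0: (18, -18) → (18, 18)

T(p) = (18, 18)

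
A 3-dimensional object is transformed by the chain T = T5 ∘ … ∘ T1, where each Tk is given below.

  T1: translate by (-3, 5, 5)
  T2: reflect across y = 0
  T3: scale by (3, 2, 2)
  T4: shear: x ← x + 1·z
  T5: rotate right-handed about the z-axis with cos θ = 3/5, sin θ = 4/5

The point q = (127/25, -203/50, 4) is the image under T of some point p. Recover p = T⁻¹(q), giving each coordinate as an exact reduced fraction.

p = (8/5, -7/4, -3)

T1 = [1 0 0 -3; 0 1 0 5; 0 0 1 5; 0 0 0 1]
T2·T1 = [1 0 0 -3; 0 -1 0 -5; 0 0 1 5; 0 0 0 1]
T3·…·T1 = [3 0 0 -9; 0 -2 0 -10; 0 0 2 10; 0 0 0 1]
T4·…·T1 = [3 0 2 1; 0 -2 0 -10; 0 0 2 10; 0 0 0 1]
T5·…·T1 = [9/5 8/5 6/5 43/5; 12/5 -6/5 8/5 -26/5; 0 0 2 10; 0 0 0 1]
det M = -12; M⁻¹ = [1/5 4/15 -1/3 3; 2/5 -3/10 0 -5; 0 0 1/2 -5; 0 0 0 1]
M⁻¹ · (127/25, -203/50, 4)ᵀ = (8/5, -7/4, -3)ᵀ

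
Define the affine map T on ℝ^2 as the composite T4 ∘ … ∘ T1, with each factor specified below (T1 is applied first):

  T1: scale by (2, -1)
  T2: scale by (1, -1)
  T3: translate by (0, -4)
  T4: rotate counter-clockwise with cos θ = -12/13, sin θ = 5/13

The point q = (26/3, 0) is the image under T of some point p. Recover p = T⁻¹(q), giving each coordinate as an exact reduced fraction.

T1 = [2 0 0; 0 -1 0; 0 0 1]
T2·T1 = [2 0 0; 0 1 0; 0 0 1]
T3·…·T1 = [2 0 0; 0 1 -4; 0 0 1]
T4·…·T1 = [-24/13 -5/13 20/13; 10/13 -12/13 48/13; 0 0 1]
det M = 2; M⁻¹ = [-6/13 5/26 0; -5/13 -12/13 4; 0 0 1]
M⁻¹ · (26/3, 0)ᵀ = (-4, 2/3)ᵀ

p = (-4, 2/3)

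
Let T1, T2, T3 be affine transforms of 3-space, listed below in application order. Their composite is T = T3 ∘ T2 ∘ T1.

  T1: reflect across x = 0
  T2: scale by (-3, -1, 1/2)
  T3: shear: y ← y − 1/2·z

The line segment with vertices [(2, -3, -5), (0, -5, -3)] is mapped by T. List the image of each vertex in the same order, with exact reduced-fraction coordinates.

T1 reflect across x = 0: (2, -3, -5) → (-2, -3, -5); (0, -5, -3) → (0, -5, -3)
T2 scale by (-3, -1, 1/2): (-2, -3, -5) → (6, 3, -5/2); (0, -5, -3) → (0, 5, -3/2)
T3 shear: y ← y − 1/2·z: (6, 3, -5/2) → (6, 17/4, -5/2); (0, 5, -3/2) → (0, 23/4, -3/2)

image vertices: (6, 17/4, -5/2), (0, 23/4, -3/2)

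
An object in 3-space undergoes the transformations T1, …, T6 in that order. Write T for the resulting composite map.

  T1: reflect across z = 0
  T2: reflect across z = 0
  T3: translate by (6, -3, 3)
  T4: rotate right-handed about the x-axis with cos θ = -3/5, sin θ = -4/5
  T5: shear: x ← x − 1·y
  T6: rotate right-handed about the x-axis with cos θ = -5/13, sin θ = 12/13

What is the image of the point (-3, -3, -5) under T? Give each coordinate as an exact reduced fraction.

T1 reflect across z = 0: (-3, -3, -5) → (-3, -3, 5)
T2 reflect across z = 0: (-3, -3, 5) → (-3, -3, -5)
T3 translate by (6, -3, 3): (-3, -3, -5) → (3, -6, -2)
T4 rotate right-handed about the x-axis with cos θ = -3/5, sin θ = -4/5: (3, -6, -2) → (3, 2, 6)
T5 shear: x ← x − 1·y: (3, 2, 6) → (1, 2, 6)
T6 rotate right-handed about the x-axis with cos θ = -5/13, sin θ = 12/13: (1, 2, 6) → (1, -82/13, -6/13)

T(p) = (1, -82/13, -6/13)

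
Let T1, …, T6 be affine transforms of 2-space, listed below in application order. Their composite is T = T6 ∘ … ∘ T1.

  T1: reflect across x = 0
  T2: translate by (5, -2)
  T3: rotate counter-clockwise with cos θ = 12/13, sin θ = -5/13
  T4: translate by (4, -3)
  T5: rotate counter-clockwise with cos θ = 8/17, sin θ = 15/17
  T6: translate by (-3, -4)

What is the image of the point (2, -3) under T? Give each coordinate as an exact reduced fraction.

T1 reflect across x = 0: (2, -3) → (-2, -3)
T2 translate by (5, -2): (-2, -3) → (3, -5)
T3 rotate counter-clockwise with cos θ = 12/13, sin θ = -5/13: (3, -5) → (11/13, -75/13)
T4 translate by (4, -3): (11/13, -75/13) → (63/13, -114/13)
T5 rotate counter-clockwise with cos θ = 8/17, sin θ = 15/17: (63/13, -114/13) → (2214/221, 33/221)
T6 translate by (-3, -4): (2214/221, 33/221) → (1551/221, -851/221)

T(p) = (1551/221, -851/221)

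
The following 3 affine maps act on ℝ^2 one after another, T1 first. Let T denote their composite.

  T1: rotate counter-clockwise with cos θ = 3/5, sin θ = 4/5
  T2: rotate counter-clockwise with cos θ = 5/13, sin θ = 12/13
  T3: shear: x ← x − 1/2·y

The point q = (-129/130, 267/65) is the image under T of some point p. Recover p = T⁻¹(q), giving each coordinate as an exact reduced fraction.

p = (3, -3)

T1 = [3/5 -4/5 0; 4/5 3/5 0; 0 0 1]
T2·T1 = [-33/65 -56/65 0; 56/65 -33/65 0; 0 0 1]
T3·…·T1 = [-61/65 -79/130 0; 56/65 -33/65 0; 0 0 1]
det M = 1; M⁻¹ = [-33/65 79/130 0; -56/65 -61/65 0; 0 0 1]
M⁻¹ · (-129/130, 267/65)ᵀ = (3, -3)ᵀ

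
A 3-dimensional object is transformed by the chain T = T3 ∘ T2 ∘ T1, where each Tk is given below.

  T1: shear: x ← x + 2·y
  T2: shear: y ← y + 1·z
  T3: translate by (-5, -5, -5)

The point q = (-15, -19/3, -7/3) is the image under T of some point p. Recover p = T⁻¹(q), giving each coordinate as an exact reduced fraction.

T1 = [1 2 0 0; 0 1 0 0; 0 0 1 0; 0 0 0 1]
T2·T1 = [1 2 0 0; 0 1 1 0; 0 0 1 0; 0 0 0 1]
T3·…·T1 = [1 2 0 -5; 0 1 1 -5; 0 0 1 -5; 0 0 0 1]
det M = 1; M⁻¹ = [1 -2 2 5; 0 1 -1 0; 0 0 1 5; 0 0 0 1]
M⁻¹ · (-15, -19/3, -7/3)ᵀ = (-2, -4, 8/3)ᵀ

p = (-2, -4, 8/3)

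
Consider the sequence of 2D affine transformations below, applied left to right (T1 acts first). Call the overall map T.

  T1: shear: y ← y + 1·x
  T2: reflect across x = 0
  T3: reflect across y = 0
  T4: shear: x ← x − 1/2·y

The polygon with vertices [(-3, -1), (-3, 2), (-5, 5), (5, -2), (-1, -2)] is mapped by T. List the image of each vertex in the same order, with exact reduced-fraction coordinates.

T1 shear: y ← y + 1·x: (-3, -1) → (-3, -4); (-3, 2) → (-3, -1); (-5, 5) → (-5, 0); (5, -2) → (5, 3); (-1, -2) → (-1, -3)
T2 reflect across x = 0: (-3, -4) → (3, -4); (-3, -1) → (3, -1); (-5, 0) → (5, 0); (5, 3) → (-5, 3); (-1, -3) → (1, -3)
T3 reflect across y = 0: (3, -4) → (3, 4); (3, -1) → (3, 1); (5, 0) → (5, 0); (-5, 3) → (-5, -3); (1, -3) → (1, 3)
T4 shear: x ← x − 1/2·y: (3, 4) → (1, 4); (3, 1) → (5/2, 1); (5, 0) → (5, 0); (-5, -3) → (-7/2, -3); (1, 3) → (-1/2, 3)

image vertices: (1, 4), (5/2, 1), (5, 0), (-7/2, -3), (-1/2, 3)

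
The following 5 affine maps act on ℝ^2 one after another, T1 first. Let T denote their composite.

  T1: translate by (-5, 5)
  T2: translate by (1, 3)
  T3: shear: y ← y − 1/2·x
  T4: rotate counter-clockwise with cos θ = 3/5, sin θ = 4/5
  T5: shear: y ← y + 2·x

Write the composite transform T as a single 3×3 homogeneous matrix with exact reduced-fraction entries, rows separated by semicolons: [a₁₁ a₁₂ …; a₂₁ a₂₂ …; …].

T1 = [1 0 -5; 0 1 5; 0 0 1]
T2·T1 = [1 0 -4; 0 1 8; 0 0 1]
T3·…·T1 = [1 0 -4; -1/2 1 10; 0 0 1]
T4·…·T1 = [1 -4/5 -52/5; 1/2 3/5 14/5; 0 0 1]
T5·…·T1 = [1 -4/5 -52/5; 5/2 -1 -18; 0 0 1]

T = [1 -4/5 -52/5; 5/2 -1 -18; 0 0 1]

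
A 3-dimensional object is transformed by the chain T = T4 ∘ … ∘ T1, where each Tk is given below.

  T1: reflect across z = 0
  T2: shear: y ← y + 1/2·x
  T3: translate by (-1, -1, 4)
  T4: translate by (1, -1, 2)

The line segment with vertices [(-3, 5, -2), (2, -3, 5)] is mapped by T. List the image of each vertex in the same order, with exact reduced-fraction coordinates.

T1 reflect across z = 0: (-3, 5, -2) → (-3, 5, 2); (2, -3, 5) → (2, -3, -5)
T2 shear: y ← y + 1/2·x: (-3, 5, 2) → (-3, 7/2, 2); (2, -3, -5) → (2, -2, -5)
T3 translate by (-1, -1, 4): (-3, 7/2, 2) → (-4, 5/2, 6); (2, -2, -5) → (1, -3, -1)
T4 translate by (1, -1, 2): (-4, 5/2, 6) → (-3, 3/2, 8); (1, -3, -1) → (2, -4, 1)

image vertices: (-3, 3/2, 8), (2, -4, 1)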